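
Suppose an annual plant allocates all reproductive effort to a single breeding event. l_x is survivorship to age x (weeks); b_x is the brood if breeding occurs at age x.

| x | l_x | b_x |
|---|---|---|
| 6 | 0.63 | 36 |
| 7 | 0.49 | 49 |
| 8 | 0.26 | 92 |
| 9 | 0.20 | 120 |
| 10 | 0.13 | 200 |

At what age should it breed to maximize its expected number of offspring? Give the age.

Expected offspring if breeding at age x = l_x × b_x:
  age 6: 0.63 × 36 = 22.680
  age 7: 0.49 × 49 = 24.010
  age 8: 0.26 × 92 = 23.920
  age 9: 0.20 × 120 = 24.000
  age 10: 0.13 × 200 = 26.000
Maximum at age 10 (26.000).

10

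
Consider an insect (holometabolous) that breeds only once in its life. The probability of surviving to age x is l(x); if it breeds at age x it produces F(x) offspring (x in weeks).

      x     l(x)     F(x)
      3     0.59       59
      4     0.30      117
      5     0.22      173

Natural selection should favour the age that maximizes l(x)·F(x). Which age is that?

Expected offspring if breeding at age x = l(x) × F(x):
  age 3: 0.59 × 59 = 34.810
  age 4: 0.30 × 117 = 35.100
  age 5: 0.22 × 173 = 38.060
Maximum at age 5 (38.060).

5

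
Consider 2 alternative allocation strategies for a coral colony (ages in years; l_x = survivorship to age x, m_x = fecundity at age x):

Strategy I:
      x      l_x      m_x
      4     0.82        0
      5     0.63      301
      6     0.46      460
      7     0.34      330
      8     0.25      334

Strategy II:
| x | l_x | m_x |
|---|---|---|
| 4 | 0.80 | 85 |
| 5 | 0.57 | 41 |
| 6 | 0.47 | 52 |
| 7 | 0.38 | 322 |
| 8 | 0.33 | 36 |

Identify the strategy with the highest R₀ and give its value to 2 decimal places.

Strategy I: R₀ = 0.82×0 + 0.63×301 + 0.46×460 + 0.34×330 + 0.25×334 = 596.9300
Strategy II: R₀ = 0.80×85 + 0.57×41 + 0.47×52 + 0.38×322 + 0.33×36 = 250.0500
Highest R₀: strategy I with 596.9300.

596.93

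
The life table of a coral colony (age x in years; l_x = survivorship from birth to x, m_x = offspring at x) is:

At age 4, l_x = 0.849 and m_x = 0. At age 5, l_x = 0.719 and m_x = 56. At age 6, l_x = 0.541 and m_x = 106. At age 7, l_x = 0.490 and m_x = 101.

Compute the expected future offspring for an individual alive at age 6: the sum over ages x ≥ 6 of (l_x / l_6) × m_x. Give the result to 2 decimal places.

l_6 = 0.541. Conditional survival from age 6 to x is l_x / l_6.
  x=6: (0.541/0.541) × 106 = 106.0000
  x=7: (0.490/0.541) × 101 = 91.4787
Sum = 106.0000 + 91.4787 = 197.4787

197.48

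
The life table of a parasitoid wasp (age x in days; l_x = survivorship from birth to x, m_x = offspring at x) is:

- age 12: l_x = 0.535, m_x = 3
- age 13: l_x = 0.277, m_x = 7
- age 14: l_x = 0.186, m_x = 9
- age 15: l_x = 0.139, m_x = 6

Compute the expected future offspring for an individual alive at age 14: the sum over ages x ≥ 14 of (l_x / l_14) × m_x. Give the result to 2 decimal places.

l_14 = 0.186. Conditional survival from age 14 to x is l_x / l_14.
  x=14: (0.186/0.186) × 9 = 9.0000
  x=15: (0.139/0.186) × 6 = 4.4839
Sum = 9.0000 + 4.4839 = 13.4839

13.48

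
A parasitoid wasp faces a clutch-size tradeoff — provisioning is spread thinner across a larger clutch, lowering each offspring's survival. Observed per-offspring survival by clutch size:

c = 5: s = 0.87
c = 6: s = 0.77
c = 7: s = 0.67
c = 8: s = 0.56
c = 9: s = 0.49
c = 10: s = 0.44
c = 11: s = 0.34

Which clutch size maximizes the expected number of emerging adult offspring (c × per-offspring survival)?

Expected emerging adult offspring = c × s(c):
  c=5: 5 × 0.87 = 4.350
  c=6: 6 × 0.77 = 4.620
  c=7: 7 × 0.67 = 4.690
  c=8: 8 × 0.56 = 4.480
  c=9: 9 × 0.49 = 4.410
  c=10: 10 × 0.44 = 4.400
  c=11: 11 × 0.34 = 3.740
Maximum at c = 7 (4.690 emerging adult offspring).

7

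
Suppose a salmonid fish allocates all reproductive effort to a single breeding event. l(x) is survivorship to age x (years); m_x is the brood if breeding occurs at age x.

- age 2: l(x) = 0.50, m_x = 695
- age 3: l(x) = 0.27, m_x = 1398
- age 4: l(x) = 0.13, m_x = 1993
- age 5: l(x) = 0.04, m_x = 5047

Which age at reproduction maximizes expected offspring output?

3

Expected offspring if breeding at age x = l(x) × m_x:
  age 2: 0.50 × 695 = 347.500
  age 3: 0.27 × 1398 = 377.460
  age 4: 0.13 × 1993 = 259.090
  age 5: 0.04 × 5047 = 201.880
Maximum at age 3 (377.460).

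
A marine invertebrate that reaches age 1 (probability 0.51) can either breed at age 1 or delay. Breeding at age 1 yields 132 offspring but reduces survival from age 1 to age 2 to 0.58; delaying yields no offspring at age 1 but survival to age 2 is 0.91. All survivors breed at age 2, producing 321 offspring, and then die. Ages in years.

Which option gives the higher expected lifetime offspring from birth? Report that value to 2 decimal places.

breed at age 1: R₀ = 0.51 × (132 + 0.58 × 321) = 0.51 × 318.1800 = 162.2718
delay to age 2: R₀ = 0.51 × (0.91 × 321) = 0.51 × 292.1100 = 148.9761
Higher: breed at age 1 (162.2718).

162.27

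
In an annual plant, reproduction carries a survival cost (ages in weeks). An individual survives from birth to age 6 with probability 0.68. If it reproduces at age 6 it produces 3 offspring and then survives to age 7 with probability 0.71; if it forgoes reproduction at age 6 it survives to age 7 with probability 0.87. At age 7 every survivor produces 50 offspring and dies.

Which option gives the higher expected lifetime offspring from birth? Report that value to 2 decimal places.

breed at age 6: R₀ = 0.68 × (3 + 0.71 × 50) = 0.68 × 38.5000 = 26.1800
delay to age 7: R₀ = 0.68 × (0.87 × 50) = 0.68 × 43.5000 = 29.5800
Higher: delay to age 7 (29.5800).

29.58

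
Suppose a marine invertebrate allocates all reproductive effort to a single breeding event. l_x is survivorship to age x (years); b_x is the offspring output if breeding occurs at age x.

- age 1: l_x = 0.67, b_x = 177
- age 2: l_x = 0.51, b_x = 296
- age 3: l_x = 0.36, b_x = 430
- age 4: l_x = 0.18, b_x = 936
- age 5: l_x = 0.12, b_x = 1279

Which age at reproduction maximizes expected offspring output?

Expected offspring if breeding at age x = l_x × b_x:
  age 1: 0.67 × 177 = 118.590
  age 2: 0.51 × 296 = 150.960
  age 3: 0.36 × 430 = 154.800
  age 4: 0.18 × 936 = 168.480
  age 5: 0.12 × 1279 = 153.480
Maximum at age 4 (168.480).

4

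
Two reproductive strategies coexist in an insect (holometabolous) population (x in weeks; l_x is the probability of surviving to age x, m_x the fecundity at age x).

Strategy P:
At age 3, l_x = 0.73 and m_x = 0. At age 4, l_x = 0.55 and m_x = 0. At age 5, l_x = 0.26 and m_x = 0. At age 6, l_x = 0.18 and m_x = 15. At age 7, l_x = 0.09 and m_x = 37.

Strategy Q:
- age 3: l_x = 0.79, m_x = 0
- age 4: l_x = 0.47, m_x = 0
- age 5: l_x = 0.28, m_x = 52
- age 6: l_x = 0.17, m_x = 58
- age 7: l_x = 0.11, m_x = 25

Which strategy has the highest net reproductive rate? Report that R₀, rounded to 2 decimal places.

Strategy P: R₀ = 0.73×0 + 0.55×0 + 0.26×0 + 0.18×15 + 0.09×37 = 6.0300
Strategy Q: R₀ = 0.79×0 + 0.47×0 + 0.28×52 + 0.17×58 + 0.11×25 = 27.1700
Highest R₀: strategy Q with 27.1700.

27.17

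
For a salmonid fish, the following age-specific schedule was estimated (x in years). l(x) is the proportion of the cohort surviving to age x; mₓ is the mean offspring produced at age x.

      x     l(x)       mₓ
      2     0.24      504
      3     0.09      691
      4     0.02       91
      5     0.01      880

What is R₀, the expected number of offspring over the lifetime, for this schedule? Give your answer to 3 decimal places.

R₀ = Σ l(x) mₓ:
  age 2: 0.24 × 504 = 120.9600
  age 3: 0.09 × 691 = 62.1900
  age 4: 0.02 × 91 = 1.8200
  age 5: 0.01 × 880 = 8.8000
R₀ = 120.9600 + 62.1900 + 1.8200 + 8.8000 = 193.7700

193.770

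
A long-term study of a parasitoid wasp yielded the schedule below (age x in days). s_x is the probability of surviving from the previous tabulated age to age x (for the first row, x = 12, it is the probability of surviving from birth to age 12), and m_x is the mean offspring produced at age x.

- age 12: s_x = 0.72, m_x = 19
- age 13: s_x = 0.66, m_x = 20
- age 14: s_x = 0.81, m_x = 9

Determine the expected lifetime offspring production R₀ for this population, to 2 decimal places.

Survivorship from birth: l_x = s_12·s_13·…·s_x.
  l_12 = 0.72000
  l_13 = 0.47520
  l_14 = 0.38491
R₀ = Σ l_x m_x:
  age 12: 0.72000 × 19 = 13.6800
  age 13: 0.47520 × 20 = 9.5040
  age 14: 0.38491 × 9 = 3.4642
R₀ = 13.6800 + 9.5040 + 3.4642 = 26.6482

26.65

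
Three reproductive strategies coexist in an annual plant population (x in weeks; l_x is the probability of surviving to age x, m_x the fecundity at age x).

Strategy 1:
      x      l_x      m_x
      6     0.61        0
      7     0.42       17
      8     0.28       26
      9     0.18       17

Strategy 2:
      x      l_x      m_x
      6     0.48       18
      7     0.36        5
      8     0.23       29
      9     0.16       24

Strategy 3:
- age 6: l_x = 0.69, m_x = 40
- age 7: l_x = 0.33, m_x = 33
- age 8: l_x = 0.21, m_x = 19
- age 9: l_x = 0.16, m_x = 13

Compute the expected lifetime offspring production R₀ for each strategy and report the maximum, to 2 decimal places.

Strategy 1: R₀ = 0.61×0 + 0.42×17 + 0.28×26 + 0.18×17 = 17.4800
Strategy 2: R₀ = 0.48×18 + 0.36×5 + 0.23×29 + 0.16×24 = 20.9500
Strategy 3: R₀ = 0.69×40 + 0.33×33 + 0.21×19 + 0.16×13 = 44.5600
Highest R₀: strategy 3 with 44.5600.

44.56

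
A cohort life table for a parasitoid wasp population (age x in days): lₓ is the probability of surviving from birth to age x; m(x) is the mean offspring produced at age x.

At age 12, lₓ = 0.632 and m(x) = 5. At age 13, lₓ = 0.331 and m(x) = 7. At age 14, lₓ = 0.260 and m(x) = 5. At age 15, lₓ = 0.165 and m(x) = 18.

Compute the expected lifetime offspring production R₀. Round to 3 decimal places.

9.747

R₀ = Σ lₓ m(x):
  age 12: 0.632 × 5 = 3.1600
  age 13: 0.331 × 7 = 2.3170
  age 14: 0.260 × 5 = 1.3000
  age 15: 0.165 × 18 = 2.9700
R₀ = 3.1600 + 2.3170 + 1.3000 + 2.9700 = 9.7470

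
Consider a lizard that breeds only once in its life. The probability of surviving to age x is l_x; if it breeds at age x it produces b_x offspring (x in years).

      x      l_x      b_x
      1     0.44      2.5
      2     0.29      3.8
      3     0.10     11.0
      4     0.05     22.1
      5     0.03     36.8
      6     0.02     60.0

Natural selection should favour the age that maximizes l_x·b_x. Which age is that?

Expected offspring if breeding at age x = l_x × b_x:
  age 1: 0.44 × 2.5 = 1.100
  age 2: 0.29 × 3.8 = 1.102
  age 3: 0.10 × 11.0 = 1.100
  age 4: 0.05 × 22.1 = 1.105
  age 5: 0.03 × 36.8 = 1.104
  age 6: 0.02 × 60.0 = 1.200
Maximum at age 6 (1.200).

6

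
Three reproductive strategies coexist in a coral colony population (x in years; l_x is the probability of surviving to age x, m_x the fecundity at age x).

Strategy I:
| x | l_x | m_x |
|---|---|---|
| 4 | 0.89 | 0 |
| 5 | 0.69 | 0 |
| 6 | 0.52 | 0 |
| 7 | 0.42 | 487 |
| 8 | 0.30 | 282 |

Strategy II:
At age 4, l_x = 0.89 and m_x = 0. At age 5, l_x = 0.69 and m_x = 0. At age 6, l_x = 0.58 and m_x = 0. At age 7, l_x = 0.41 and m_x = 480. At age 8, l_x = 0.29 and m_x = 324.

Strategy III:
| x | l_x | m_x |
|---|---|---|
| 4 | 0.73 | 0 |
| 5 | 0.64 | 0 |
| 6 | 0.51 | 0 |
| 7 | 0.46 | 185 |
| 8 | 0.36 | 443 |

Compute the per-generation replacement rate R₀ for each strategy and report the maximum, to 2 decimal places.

290.76

Strategy I: R₀ = 0.89×0 + 0.69×0 + 0.52×0 + 0.42×487 + 0.30×282 = 289.1400
Strategy II: R₀ = 0.89×0 + 0.69×0 + 0.58×0 + 0.41×480 + 0.29×324 = 290.7600
Strategy III: R₀ = 0.73×0 + 0.64×0 + 0.51×0 + 0.46×185 + 0.36×443 = 244.5800
Highest R₀: strategy II with 290.7600.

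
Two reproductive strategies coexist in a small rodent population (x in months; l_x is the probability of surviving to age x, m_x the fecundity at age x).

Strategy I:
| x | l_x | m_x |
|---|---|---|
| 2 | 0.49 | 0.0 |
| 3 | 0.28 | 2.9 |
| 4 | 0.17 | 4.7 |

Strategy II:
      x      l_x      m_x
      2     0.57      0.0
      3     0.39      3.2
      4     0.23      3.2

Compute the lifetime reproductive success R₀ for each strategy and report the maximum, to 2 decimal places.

Strategy I: R₀ = 0.49×0.0 + 0.28×2.9 + 0.17×4.7 = 1.6110
Strategy II: R₀ = 0.57×0.0 + 0.39×3.2 + 0.23×3.2 = 1.9840
Highest R₀: strategy II with 1.9840.

1.98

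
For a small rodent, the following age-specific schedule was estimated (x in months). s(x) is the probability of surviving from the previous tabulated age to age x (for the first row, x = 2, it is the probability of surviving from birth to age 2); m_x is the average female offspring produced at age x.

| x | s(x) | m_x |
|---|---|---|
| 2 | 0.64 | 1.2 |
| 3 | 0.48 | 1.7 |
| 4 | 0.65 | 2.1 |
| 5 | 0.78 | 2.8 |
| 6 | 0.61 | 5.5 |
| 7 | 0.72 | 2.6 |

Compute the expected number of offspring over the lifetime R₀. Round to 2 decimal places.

Survivorship from birth: l_x = s_2·s_3·…·s_x.
  l_2 = 0.64000
  l_3 = 0.30720
  l_4 = 0.19968
  l_5 = 0.15575
  l_6 = 0.09501
  l_7 = 0.06841
R₀ = Σ l_x m_x:
  age 2: 0.64000 × 1.2 = 0.7680
  age 3: 0.30720 × 1.7 = 0.5222
  age 4: 0.19968 × 2.1 = 0.4193
  age 5: 0.15575 × 2.8 = 0.4361
  age 6: 0.09501 × 5.5 = 0.5226
  age 7: 0.06841 × 2.6 = 0.1779
R₀ = 0.7680 + 0.5222 + 0.4193 + 0.4361 + 0.5226 + 0.1779 = 2.8461

2.85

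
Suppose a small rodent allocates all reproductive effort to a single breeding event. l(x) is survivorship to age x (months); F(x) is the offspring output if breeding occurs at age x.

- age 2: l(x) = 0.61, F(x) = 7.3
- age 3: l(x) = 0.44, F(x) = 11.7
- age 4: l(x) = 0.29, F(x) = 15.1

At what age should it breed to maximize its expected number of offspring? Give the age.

3

Expected offspring if breeding at age x = l(x) × F(x):
  age 2: 0.61 × 7.3 = 4.453
  age 3: 0.44 × 11.7 = 5.148
  age 4: 0.29 × 15.1 = 4.379
Maximum at age 3 (5.148).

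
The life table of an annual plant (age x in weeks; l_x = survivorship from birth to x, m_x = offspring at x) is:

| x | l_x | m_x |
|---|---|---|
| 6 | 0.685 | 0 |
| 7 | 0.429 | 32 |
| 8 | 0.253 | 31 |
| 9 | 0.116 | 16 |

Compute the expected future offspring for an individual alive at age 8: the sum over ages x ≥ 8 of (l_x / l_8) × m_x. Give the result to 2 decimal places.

38.34

l_8 = 0.253. Conditional survival from age 8 to x is l_x / l_8.
  x=8: (0.253/0.253) × 31 = 31.0000
  x=9: (0.116/0.253) × 16 = 7.3360
Sum = 31.0000 + 7.3360 = 38.3360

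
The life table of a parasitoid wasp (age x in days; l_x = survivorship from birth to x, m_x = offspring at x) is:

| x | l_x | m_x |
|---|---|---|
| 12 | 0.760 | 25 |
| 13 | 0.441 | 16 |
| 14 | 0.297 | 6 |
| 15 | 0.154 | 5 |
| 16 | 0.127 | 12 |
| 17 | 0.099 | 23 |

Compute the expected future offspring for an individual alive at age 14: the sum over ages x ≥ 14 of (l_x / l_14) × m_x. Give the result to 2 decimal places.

l_14 = 0.297. Conditional survival from age 14 to x is l_x / l_14.
  x=14: (0.297/0.297) × 6 = 6.0000
  x=15: (0.154/0.297) × 5 = 2.5926
  x=16: (0.127/0.297) × 12 = 5.1313
  x=17: (0.099/0.297) × 23 = 7.6667
Sum = 6.0000 + 2.5926 + 5.1313 + 7.6667 = 21.3906

21.39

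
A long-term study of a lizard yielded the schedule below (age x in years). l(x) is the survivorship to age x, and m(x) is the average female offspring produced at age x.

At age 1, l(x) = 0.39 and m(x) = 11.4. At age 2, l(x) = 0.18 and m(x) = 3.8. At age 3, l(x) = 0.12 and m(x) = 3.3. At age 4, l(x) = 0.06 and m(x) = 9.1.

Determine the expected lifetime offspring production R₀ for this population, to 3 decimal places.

6.072

R₀ = Σ l(x) m(x):
  age 1: 0.39 × 11.4 = 4.4460
  age 2: 0.18 × 3.8 = 0.6840
  age 3: 0.12 × 3.3 = 0.3960
  age 4: 0.06 × 9.1 = 0.5460
R₀ = 4.4460 + 0.6840 + 0.3960 + 0.5460 = 6.0720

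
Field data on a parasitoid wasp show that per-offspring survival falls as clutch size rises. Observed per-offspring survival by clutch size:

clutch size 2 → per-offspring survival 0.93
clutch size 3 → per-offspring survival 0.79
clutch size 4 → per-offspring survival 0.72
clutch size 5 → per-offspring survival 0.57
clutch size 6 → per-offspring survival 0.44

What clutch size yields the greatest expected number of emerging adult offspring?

4

Expected emerging adult offspring = c × s(c):
  c=2: 2 × 0.93 = 1.860
  c=3: 3 × 0.79 = 2.370
  c=4: 4 × 0.72 = 2.880
  c=5: 5 × 0.57 = 2.850
  c=6: 6 × 0.44 = 2.640
Maximum at c = 4 (2.880 emerging adult offspring).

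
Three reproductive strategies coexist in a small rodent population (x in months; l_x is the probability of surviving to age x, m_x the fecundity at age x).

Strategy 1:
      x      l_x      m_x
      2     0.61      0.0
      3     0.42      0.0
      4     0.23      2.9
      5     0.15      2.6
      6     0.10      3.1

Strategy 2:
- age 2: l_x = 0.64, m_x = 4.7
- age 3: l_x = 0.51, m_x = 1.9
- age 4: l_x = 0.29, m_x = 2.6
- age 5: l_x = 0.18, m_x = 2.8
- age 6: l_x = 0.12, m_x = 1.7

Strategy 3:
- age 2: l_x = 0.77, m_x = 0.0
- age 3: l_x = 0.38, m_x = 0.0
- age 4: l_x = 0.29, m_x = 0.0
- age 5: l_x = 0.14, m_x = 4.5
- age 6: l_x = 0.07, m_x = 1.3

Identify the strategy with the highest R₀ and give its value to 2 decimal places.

5.44

Strategy 1: R₀ = 0.61×0.0 + 0.42×0.0 + 0.23×2.9 + 0.15×2.6 + 0.10×3.1 = 1.3670
Strategy 2: R₀ = 0.64×4.7 + 0.51×1.9 + 0.29×2.6 + 0.18×2.8 + 0.12×1.7 = 5.4390
Strategy 3: R₀ = 0.77×0.0 + 0.38×0.0 + 0.29×0.0 + 0.14×4.5 + 0.07×1.3 = 0.7210
Highest R₀: strategy 2 with 5.4390.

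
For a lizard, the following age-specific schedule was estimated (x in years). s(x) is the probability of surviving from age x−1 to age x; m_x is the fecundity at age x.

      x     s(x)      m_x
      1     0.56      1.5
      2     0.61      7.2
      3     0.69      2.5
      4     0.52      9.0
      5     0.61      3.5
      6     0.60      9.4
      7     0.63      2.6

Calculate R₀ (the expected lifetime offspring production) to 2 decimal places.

Survivorship from birth: l_x = s_1·s_2·…·s_x.
  l_1 = 0.56000
  l_2 = 0.34160
  l_3 = 0.23570
  l_4 = 0.12257
  l_5 = 0.07477
  l_6 = 0.04486
  l_7 = 0.02826
R₀ = Σ l_x m_x:
  age 1: 0.56000 × 1.5 = 0.8400
  age 2: 0.34160 × 7.2 = 2.4595
  age 3: 0.23570 × 2.5 = 0.5892
  age 4: 0.12257 × 9.0 = 1.1031
  age 5: 0.07477 × 3.5 = 0.2617
  age 6: 0.04486 × 9.4 = 0.4217
  age 7: 0.02826 × 2.6 = 0.0735
R₀ = 0.8400 + 2.4595 + 0.5892 + 1.1031 + 0.2617 + 0.4217 + 0.0735 = 5.7488

5.75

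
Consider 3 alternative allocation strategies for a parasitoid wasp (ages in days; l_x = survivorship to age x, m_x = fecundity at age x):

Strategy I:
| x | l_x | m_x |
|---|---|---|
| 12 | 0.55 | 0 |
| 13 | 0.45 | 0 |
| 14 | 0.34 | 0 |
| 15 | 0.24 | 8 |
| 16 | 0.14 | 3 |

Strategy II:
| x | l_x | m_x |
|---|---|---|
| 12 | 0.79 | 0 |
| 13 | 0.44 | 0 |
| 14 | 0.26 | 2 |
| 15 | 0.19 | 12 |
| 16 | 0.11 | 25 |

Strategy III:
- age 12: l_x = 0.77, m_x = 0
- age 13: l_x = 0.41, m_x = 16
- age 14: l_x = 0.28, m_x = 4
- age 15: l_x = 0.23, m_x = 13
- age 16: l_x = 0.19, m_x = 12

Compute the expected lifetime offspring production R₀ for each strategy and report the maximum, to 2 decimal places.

Strategy I: R₀ = 0.55×0 + 0.45×0 + 0.34×0 + 0.24×8 + 0.14×3 = 2.3400
Strategy II: R₀ = 0.79×0 + 0.44×0 + 0.26×2 + 0.19×12 + 0.11×25 = 5.5500
Strategy III: R₀ = 0.77×0 + 0.41×16 + 0.28×4 + 0.23×13 + 0.19×12 = 12.9500
Highest R₀: strategy III with 12.9500.

12.95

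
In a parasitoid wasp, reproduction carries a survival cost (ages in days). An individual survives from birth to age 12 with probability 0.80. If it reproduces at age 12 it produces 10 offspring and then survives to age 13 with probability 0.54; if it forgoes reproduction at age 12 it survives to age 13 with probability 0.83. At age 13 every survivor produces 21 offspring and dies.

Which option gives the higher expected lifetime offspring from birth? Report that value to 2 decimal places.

17.07

breed at age 12: R₀ = 0.80 × (10 + 0.54 × 21) = 0.80 × 21.3400 = 17.0720
delay to age 13: R₀ = 0.80 × (0.83 × 21) = 0.80 × 17.4300 = 13.9440
Higher: breed at age 12 (17.0720).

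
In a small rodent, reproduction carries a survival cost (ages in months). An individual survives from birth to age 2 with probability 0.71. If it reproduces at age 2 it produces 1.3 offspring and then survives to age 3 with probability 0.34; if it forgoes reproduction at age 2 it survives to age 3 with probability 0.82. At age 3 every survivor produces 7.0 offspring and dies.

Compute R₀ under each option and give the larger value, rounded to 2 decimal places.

4.08

breed at age 2: R₀ = 0.71 × (1.3 + 0.34 × 7.0) = 0.71 × 3.6800 = 2.6128
delay to age 3: R₀ = 0.71 × (0.82 × 7.0) = 0.71 × 5.7400 = 4.0754
Higher: delay to age 3 (4.0754).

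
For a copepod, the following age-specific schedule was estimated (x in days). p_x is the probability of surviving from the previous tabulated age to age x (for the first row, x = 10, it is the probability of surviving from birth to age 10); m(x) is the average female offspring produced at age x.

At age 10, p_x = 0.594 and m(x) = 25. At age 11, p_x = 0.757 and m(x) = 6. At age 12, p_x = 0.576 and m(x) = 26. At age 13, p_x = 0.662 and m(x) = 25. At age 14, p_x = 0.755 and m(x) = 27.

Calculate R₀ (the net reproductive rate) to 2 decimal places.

Survivorship from birth: l_x = p_10·p_11·…·p_x.
  l_10 = 0.59400
  l_11 = 0.44966
  l_12 = 0.25900
  l_13 = 0.17146
  l_14 = 0.12945
R₀ = Σ l_x m(x):
  age 10: 0.59400 × 25 = 14.8500
  age 11: 0.44966 × 6 = 2.6980
  age 12: 0.25900 × 26 = 6.7340
  age 13: 0.17146 × 25 = 4.2865
  age 14: 0.12945 × 27 = 3.4952
R₀ = 14.8500 + 2.6980 + 6.7340 + 4.2865 + 3.4952 = 32.0636

32.06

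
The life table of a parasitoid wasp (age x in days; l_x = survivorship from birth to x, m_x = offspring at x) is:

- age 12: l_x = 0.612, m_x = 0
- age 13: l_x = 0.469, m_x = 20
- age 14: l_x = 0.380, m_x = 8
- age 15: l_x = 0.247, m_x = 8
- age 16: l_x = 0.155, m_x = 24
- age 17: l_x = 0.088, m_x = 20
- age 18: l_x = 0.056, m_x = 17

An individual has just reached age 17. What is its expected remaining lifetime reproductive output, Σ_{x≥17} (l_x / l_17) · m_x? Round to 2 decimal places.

30.82

l_17 = 0.088. Conditional survival from age 17 to x is l_x / l_17.
  x=17: (0.088/0.088) × 20 = 20.0000
  x=18: (0.056/0.088) × 17 = 10.8182
Sum = 20.0000 + 10.8182 = 30.8182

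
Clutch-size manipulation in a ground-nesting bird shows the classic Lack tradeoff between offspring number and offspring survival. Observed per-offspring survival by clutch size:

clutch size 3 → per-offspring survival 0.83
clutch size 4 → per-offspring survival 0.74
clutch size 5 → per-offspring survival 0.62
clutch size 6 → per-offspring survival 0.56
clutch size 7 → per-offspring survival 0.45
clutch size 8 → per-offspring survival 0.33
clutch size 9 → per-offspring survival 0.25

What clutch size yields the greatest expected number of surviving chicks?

Expected surviving chicks = c × s(c):
  c=3: 3 × 0.83 = 2.490
  c=4: 4 × 0.74 = 2.960
  c=5: 5 × 0.62 = 3.100
  c=6: 6 × 0.56 = 3.360
  c=7: 7 × 0.45 = 3.150
  c=8: 8 × 0.33 = 2.640
  c=9: 9 × 0.25 = 2.250
Maximum at c = 6 (3.360 surviving chicks).

6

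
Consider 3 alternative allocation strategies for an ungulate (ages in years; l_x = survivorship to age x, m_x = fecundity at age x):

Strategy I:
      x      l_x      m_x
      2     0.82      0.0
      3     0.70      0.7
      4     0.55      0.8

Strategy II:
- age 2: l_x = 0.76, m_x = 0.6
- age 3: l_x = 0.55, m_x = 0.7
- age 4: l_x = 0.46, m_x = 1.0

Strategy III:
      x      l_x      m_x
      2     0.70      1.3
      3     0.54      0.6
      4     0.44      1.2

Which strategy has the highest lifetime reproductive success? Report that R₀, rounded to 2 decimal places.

Strategy I: R₀ = 0.82×0.0 + 0.70×0.7 + 0.55×0.8 = 0.9300
Strategy II: R₀ = 0.76×0.6 + 0.55×0.7 + 0.46×1.0 = 1.3010
Strategy III: R₀ = 0.70×1.3 + 0.54×0.6 + 0.44×1.2 = 1.7620
Highest R₀: strategy III with 1.7620.

1.76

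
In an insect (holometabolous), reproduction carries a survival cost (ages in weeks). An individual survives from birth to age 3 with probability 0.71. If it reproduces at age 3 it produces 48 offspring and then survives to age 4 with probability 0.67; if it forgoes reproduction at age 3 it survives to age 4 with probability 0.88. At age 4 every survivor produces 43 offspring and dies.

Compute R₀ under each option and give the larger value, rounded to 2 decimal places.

breed at age 3: R₀ = 0.71 × (48 + 0.67 × 43) = 0.71 × 76.8100 = 54.5351
delay to age 4: R₀ = 0.71 × (0.88 × 43) = 0.71 × 37.8400 = 26.8664
Higher: breed at age 3 (54.5351).

54.54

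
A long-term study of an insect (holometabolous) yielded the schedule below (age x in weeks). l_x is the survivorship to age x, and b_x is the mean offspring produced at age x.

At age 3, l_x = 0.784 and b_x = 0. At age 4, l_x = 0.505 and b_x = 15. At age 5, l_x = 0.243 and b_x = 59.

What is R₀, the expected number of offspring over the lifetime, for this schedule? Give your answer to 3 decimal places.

21.912

R₀ = Σ l_x b_x:
  age 3: 0.784 × 0 = 0.0000
  age 4: 0.505 × 15 = 7.5750
  age 5: 0.243 × 59 = 14.3370
R₀ = 0.0000 + 7.5750 + 14.3370 = 21.9120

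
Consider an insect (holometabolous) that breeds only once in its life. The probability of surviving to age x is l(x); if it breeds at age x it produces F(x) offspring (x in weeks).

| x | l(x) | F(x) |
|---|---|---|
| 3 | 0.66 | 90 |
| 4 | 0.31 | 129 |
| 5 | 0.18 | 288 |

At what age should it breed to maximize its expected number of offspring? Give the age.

Expected offspring if breeding at age x = l(x) × F(x):
  age 3: 0.66 × 90 = 59.400
  age 4: 0.31 × 129 = 39.990
  age 5: 0.18 × 288 = 51.840
Maximum at age 3 (59.400).

3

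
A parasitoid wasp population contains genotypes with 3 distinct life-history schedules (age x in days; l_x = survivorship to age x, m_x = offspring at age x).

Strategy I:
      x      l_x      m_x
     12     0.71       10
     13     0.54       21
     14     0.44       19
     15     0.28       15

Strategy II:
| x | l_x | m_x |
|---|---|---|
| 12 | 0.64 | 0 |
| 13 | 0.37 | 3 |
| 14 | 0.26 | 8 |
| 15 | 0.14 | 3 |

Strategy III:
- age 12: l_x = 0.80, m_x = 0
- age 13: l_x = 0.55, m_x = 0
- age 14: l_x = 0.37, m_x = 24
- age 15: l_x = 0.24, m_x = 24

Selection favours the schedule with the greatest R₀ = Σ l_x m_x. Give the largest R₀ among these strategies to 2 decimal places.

31.00

Strategy I: R₀ = 0.71×10 + 0.54×21 + 0.44×19 + 0.28×15 = 31.0000
Strategy II: R₀ = 0.64×0 + 0.37×3 + 0.26×8 + 0.14×3 = 3.6100
Strategy III: R₀ = 0.80×0 + 0.55×0 + 0.37×24 + 0.24×24 = 14.6400
Highest R₀: strategy I with 31.0000.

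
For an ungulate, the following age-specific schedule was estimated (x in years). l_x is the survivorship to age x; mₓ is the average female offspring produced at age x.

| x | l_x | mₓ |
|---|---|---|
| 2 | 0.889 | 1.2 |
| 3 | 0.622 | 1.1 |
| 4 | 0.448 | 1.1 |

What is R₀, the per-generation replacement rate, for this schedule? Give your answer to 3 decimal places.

R₀ = Σ l_x mₓ:
  age 2: 0.889 × 1.2 = 1.0668
  age 3: 0.622 × 1.1 = 0.6842
  age 4: 0.448 × 1.1 = 0.4928
R₀ = 1.0668 + 0.6842 + 0.4928 = 2.2438

2.244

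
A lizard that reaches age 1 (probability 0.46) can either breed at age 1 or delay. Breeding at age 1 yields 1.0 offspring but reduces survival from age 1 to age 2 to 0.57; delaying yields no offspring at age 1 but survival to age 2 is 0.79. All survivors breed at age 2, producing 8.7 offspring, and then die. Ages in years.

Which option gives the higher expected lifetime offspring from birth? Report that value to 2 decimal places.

breed at age 1: R₀ = 0.46 × (1.0 + 0.57 × 8.7) = 0.46 × 5.9590 = 2.7411
delay to age 2: R₀ = 0.46 × (0.79 × 8.7) = 0.46 × 6.8730 = 3.1616
Higher: delay to age 2 (3.1616).

3.16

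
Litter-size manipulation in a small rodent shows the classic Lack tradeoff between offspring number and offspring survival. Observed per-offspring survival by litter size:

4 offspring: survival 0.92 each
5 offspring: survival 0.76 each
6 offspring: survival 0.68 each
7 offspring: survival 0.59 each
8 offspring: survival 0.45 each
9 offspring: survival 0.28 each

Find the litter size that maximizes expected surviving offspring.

Expected surviving offspring = c × s(c):
  c=4: 4 × 0.92 = 3.680
  c=5: 5 × 0.76 = 3.800
  c=6: 6 × 0.68 = 4.080
  c=7: 7 × 0.59 = 4.130
  c=8: 8 × 0.45 = 3.600
  c=9: 9 × 0.28 = 2.520
Maximum at c = 7 (4.130 surviving offspring).

7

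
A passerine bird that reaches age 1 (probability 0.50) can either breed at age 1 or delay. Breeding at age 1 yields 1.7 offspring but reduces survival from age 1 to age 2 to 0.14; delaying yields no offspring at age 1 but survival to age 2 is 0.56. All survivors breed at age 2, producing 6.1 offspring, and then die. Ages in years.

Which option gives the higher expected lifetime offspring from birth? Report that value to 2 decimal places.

1.71

breed at age 1: R₀ = 0.50 × (1.7 + 0.14 × 6.1) = 0.50 × 2.5540 = 1.2770
delay to age 2: R₀ = 0.50 × (0.56 × 6.1) = 0.50 × 3.4160 = 1.7080
Higher: delay to age 2 (1.7080).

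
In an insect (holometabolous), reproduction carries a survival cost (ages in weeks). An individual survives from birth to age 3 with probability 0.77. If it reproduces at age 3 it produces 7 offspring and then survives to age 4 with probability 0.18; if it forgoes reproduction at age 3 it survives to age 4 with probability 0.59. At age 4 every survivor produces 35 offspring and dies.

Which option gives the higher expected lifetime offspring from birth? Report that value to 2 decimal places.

15.90

breed at age 3: R₀ = 0.77 × (7 + 0.18 × 35) = 0.77 × 13.3000 = 10.2410
delay to age 4: R₀ = 0.77 × (0.59 × 35) = 0.77 × 20.6500 = 15.9005
Higher: delay to age 4 (15.9005).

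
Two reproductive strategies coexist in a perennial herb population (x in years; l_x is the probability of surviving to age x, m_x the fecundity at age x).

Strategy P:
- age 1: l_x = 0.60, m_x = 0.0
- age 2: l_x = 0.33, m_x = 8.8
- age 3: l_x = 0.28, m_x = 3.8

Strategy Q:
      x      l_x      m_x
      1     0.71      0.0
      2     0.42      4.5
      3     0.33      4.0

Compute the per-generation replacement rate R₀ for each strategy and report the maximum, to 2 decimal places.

3.97

Strategy P: R₀ = 0.60×0.0 + 0.33×8.8 + 0.28×3.8 = 3.9680
Strategy Q: R₀ = 0.71×0.0 + 0.42×4.5 + 0.33×4.0 = 3.2100
Highest R₀: strategy P with 3.9680.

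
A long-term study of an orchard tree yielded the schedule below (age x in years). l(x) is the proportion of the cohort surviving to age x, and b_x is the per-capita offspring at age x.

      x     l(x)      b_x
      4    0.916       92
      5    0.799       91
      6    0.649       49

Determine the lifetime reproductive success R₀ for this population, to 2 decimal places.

R₀ = Σ l(x) b_x:
  age 4: 0.916 × 92 = 84.2720
  age 5: 0.799 × 91 = 72.7090
  age 6: 0.649 × 49 = 31.8010
R₀ = 84.2720 + 72.7090 + 31.8010 = 188.7820

188.78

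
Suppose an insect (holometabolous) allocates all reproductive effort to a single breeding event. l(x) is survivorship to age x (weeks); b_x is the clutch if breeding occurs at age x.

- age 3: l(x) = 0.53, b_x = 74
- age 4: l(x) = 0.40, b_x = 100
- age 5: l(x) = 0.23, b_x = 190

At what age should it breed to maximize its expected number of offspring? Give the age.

Expected offspring if breeding at age x = l(x) × b_x:
  age 3: 0.53 × 74 = 39.220
  age 4: 0.40 × 100 = 40.000
  age 5: 0.23 × 190 = 43.700
Maximum at age 5 (43.700).

5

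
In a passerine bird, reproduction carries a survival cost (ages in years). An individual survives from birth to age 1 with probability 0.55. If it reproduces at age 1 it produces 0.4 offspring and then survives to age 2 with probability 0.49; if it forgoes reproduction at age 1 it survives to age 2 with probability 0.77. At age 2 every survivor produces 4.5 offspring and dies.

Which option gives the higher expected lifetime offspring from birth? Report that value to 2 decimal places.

1.91

breed at age 1: R₀ = 0.55 × (0.4 + 0.49 × 4.5) = 0.55 × 2.6050 = 1.4328
delay to age 2: R₀ = 0.55 × (0.77 × 4.5) = 0.55 × 3.4650 = 1.9058
Higher: delay to age 2 (1.9058).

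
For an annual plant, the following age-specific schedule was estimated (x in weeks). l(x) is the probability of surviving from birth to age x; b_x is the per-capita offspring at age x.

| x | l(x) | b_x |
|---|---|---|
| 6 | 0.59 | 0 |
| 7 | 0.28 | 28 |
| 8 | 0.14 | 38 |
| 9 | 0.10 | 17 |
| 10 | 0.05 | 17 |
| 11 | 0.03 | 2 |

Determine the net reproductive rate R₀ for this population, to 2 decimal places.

15.77

R₀ = Σ l(x) b_x:
  age 6: 0.59 × 0 = 0.0000
  age 7: 0.28 × 28 = 7.8400
  age 8: 0.14 × 38 = 5.3200
  age 9: 0.10 × 17 = 1.7000
  age 10: 0.05 × 17 = 0.8500
  age 11: 0.03 × 2 = 0.0600
R₀ = 0.0000 + 7.8400 + 5.3200 + 1.7000 + 0.8500 + 0.0600 = 15.7700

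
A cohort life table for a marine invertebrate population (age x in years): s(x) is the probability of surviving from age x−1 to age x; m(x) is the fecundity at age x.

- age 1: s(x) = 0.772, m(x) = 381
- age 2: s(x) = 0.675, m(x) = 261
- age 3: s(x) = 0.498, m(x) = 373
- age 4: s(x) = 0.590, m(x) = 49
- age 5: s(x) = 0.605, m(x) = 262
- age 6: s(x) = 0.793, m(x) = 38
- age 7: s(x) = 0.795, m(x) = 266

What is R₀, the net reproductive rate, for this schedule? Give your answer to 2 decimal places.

577.03

Survivorship from birth: l_x = s_1·s_2·…·s_x.
  l_1 = 0.77200
  l_2 = 0.52110
  l_3 = 0.25951
  l_4 = 0.15311
  l_5 = 0.09263
  l_6 = 0.07346
  l_7 = 0.05840
R₀ = Σ l_x m(x):
  age 1: 0.77200 × 381 = 294.1320
  age 2: 0.52110 × 261 = 136.0071
  age 3: 0.25951 × 373 = 96.7972
  age 4: 0.15311 × 49 = 7.5024
  age 5: 0.09263 × 262 = 24.2691
  age 6: 0.07346 × 38 = 2.7915
  age 7: 0.05840 × 266 = 15.5344
R₀ = 294.1320 + 136.0071 + 96.7972 + 7.5024 + 24.2691 + 2.7915 + 15.5344 = 577.0337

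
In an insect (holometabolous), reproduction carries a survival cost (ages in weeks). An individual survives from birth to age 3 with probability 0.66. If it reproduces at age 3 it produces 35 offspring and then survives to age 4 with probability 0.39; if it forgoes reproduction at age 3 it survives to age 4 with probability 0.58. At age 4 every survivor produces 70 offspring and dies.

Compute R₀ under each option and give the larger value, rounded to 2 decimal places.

41.12

breed at age 3: R₀ = 0.66 × (35 + 0.39 × 70) = 0.66 × 62.3000 = 41.1180
delay to age 4: R₀ = 0.66 × (0.58 × 70) = 0.66 × 40.6000 = 26.7960
Higher: breed at age 3 (41.1180).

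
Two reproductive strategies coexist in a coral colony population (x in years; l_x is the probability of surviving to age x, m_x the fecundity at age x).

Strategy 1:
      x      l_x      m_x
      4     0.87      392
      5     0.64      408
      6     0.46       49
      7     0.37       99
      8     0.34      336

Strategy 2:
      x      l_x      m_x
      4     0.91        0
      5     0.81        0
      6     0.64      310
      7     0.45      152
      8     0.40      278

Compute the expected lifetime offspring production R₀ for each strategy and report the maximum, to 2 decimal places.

775.57

Strategy 1: R₀ = 0.87×392 + 0.64×408 + 0.46×49 + 0.37×99 + 0.34×336 = 775.5700
Strategy 2: R₀ = 0.91×0 + 0.81×0 + 0.64×310 + 0.45×152 + 0.40×278 = 378.0000
Highest R₀: strategy 1 with 775.5700.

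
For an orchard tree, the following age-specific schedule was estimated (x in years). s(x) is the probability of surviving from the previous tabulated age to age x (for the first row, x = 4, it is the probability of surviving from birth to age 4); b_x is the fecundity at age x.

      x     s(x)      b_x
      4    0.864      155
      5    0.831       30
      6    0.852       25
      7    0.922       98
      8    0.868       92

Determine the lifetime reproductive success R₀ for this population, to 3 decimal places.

271.065

Survivorship from birth: l_x = s_4·s_5·…·s_x.
  l_4 = 0.86400
  l_5 = 0.71798
  l_6 = 0.61172
  l_7 = 0.56401
  l_8 = 0.48956
R₀ = Σ l_x b_x:
  age 4: 0.86400 × 155 = 133.9200
  age 5: 0.71798 × 30 = 21.5394
  age 6: 0.61172 × 25 = 15.2930
  age 7: 0.56401 × 98 = 55.2730
  age 8: 0.48956 × 92 = 45.0395
R₀ = 133.9200 + 21.5394 + 15.2930 + 55.2730 + 45.0395 = 271.0649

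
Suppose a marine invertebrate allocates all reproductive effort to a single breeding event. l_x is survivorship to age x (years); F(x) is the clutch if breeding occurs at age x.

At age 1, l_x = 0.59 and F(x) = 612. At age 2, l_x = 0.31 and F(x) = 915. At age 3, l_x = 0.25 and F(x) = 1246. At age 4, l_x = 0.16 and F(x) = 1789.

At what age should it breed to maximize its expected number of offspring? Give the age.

Expected offspring if breeding at age x = l_x × F(x):
  age 1: 0.59 × 612 = 361.080
  age 2: 0.31 × 915 = 283.650
  age 3: 0.25 × 1246 = 311.500
  age 4: 0.16 × 1789 = 286.240
Maximum at age 1 (361.080).

1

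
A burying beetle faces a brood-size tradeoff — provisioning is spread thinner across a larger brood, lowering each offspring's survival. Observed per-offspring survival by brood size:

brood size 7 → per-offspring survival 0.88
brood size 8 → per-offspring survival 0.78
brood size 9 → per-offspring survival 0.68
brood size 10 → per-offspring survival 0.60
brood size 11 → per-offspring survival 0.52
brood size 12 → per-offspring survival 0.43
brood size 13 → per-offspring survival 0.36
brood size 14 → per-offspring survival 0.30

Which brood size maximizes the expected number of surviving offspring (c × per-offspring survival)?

Expected surviving offspring = c × s(c):
  c=7: 7 × 0.88 = 6.160
  c=8: 8 × 0.78 = 6.240
  c=9: 9 × 0.68 = 6.120
  c=10: 10 × 0.60 = 6.000
  c=11: 11 × 0.52 = 5.720
  c=12: 12 × 0.43 = 5.160
  c=13: 13 × 0.36 = 4.680
  c=14: 14 × 0.30 = 4.200
Maximum at c = 8 (6.240 surviving offspring).

8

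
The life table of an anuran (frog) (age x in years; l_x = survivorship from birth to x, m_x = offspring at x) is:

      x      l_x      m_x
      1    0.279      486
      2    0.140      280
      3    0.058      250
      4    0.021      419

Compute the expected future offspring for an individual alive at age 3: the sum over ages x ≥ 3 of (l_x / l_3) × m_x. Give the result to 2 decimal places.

401.71

l_3 = 0.058. Conditional survival from age 3 to x is l_x / l_3.
  x=3: (0.058/0.058) × 250 = 250.0000
  x=4: (0.021/0.058) × 419 = 151.7069
Sum = 250.0000 + 151.7069 = 401.7069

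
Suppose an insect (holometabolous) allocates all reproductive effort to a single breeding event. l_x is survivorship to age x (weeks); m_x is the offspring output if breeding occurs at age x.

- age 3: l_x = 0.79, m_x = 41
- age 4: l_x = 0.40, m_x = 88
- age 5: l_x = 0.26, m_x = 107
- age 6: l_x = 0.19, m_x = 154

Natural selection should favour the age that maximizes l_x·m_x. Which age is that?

Expected offspring if breeding at age x = l_x × m_x:
  age 3: 0.79 × 41 = 32.390
  age 4: 0.40 × 88 = 35.200
  age 5: 0.26 × 107 = 27.820
  age 6: 0.19 × 154 = 29.260
Maximum at age 4 (35.200).

4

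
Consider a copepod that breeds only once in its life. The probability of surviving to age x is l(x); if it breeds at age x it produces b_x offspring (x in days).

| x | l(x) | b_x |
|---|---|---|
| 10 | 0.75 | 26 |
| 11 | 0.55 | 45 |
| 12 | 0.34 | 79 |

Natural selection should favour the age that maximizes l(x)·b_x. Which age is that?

Expected offspring if breeding at age x = l(x) × b_x:
  age 10: 0.75 × 26 = 19.500
  age 11: 0.55 × 45 = 24.750
  age 12: 0.34 × 79 = 26.860
Maximum at age 12 (26.860).

12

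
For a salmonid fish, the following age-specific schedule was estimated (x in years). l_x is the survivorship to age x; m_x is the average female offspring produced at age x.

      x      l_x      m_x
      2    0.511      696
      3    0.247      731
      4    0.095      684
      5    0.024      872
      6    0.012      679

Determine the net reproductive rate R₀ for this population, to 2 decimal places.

R₀ = Σ l_x m_x:
  age 2: 0.511 × 696 = 355.6560
  age 3: 0.247 × 731 = 180.5570
  age 4: 0.095 × 684 = 64.9800
  age 5: 0.024 × 872 = 20.9280
  age 6: 0.012 × 679 = 8.1480
R₀ = 355.6560 + 180.5570 + 64.9800 + 20.9280 + 8.1480 = 630.2690

630.27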